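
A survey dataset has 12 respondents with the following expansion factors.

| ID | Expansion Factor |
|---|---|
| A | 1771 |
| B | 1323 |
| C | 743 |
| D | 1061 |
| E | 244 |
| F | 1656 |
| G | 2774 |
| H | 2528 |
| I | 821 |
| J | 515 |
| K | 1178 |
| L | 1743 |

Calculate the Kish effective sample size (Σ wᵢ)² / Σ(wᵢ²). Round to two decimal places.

9.28

Σ wᵢ = 1771 + 1323 + 743 + 1061 + 244 + 1656 + 2774 + 2528 + 821 + 515 + 1178 + 1743 = 16357
Σ wᵢ² = 28817271
n_eff = 16357² / 28817271 = 267551449 / 28817271 = 9.2844131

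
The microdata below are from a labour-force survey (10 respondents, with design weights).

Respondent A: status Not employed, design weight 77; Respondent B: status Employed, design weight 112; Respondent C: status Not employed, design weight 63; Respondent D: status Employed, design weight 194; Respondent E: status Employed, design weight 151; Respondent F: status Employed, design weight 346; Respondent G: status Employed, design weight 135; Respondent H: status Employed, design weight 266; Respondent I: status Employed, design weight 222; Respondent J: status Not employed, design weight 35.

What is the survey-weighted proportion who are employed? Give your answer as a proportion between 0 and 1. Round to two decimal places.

Sum of weights for 'Employed' = 112 + 194 + 151 + 346 + 135 + 266 + 222 = 1426
Total weight = 77 + 112 + 63 + 194 + 151 + 346 + 135 + 266 + 222 + 35 = 1601
Weighted proportion = 1426 / 1601 = 0.89069332

0.89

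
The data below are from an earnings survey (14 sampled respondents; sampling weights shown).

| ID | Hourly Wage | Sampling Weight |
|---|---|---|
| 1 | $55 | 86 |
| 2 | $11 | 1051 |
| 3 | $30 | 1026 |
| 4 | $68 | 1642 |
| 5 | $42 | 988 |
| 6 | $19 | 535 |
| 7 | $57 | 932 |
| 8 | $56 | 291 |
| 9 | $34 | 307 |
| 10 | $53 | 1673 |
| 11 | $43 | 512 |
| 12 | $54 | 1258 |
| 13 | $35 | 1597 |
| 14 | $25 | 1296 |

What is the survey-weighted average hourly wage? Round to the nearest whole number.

Weighted sum = 557158
Sum of weights = 13194
Weighted mean = 557158 / 13194 = 42.228134

42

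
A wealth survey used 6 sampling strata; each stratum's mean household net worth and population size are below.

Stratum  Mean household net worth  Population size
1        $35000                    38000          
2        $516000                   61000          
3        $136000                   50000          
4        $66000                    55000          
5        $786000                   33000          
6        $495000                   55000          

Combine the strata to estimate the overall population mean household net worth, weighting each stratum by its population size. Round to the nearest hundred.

330100

Σ Nₕ·x̄ₕ = 35000×38000 + 516000×61000 + 136000×50000 + 66000×55000 + 786000×33000 + 495000×55000
  = 1330000000 + 31476000000 + 6800000000 + 3630000000 + 25938000000 + 27225000000 = 96399000000
Σ Nₕ = 292000
Overall mean = 96399000000 / 292000 = 330133.56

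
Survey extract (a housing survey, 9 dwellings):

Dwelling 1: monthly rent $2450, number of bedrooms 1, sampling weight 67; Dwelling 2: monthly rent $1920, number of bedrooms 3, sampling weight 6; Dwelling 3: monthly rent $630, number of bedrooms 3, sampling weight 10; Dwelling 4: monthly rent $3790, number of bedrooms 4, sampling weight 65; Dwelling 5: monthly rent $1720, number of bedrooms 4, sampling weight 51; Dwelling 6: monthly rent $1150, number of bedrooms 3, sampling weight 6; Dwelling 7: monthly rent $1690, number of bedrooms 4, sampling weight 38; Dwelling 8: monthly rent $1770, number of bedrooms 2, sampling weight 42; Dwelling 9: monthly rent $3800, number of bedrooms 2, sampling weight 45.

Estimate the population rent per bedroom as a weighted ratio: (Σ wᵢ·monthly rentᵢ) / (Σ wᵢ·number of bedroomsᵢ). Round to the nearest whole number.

902

Σ wᵢ·y = 832500
Σ wᵢ·x = 1×67 + 3×6 + 3×10 + 4×65 + 4×51 + 3×6 + 4×38 + 2×42 + 2×45
  = 923
Ratio = 832500 / 923 = 901.95016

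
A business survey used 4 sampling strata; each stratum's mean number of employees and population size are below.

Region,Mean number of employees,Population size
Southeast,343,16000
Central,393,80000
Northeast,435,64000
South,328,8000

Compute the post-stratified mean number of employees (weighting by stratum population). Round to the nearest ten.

Σ Nₕ·x̄ₕ = 67392000
Σ Nₕ = 168000
Overall mean = 67392000 / 168000 = 401.14286

400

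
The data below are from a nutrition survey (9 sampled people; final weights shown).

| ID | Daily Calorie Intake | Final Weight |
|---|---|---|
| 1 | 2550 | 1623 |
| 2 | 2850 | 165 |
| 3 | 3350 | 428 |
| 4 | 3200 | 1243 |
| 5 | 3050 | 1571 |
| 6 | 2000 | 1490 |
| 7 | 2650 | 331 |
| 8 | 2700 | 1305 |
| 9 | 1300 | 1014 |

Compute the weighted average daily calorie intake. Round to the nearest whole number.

Weighted sum = 2550×1623 + 2850×165 + 3350×428 + 3200×1243 + 3050×1571 + 2000×1490 + 2650×331 + 2700×1305 + 1300×1014
  = 4138650 + 470250 + 1433800 + 3977600 + 4791550 + 2980000 + 877150 + 3523500 + 1318200 = 23510700
Sum of weights = 1623 + 165 + 428 + 1243 + 1571 + 1490 + 331 + 1305 + 1014 = 9170
Weighted mean = 23510700 / 9170 = 2563.8713

2564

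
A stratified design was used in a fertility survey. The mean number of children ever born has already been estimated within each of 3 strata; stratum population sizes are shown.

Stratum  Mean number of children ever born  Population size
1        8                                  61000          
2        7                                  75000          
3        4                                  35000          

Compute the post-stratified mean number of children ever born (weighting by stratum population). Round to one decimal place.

Σ Nₕ·x̄ₕ = 8×61000 + 7×75000 + 4×35000
  = 488000 + 525000 + 140000 = 1153000
Σ Nₕ = 61000 + 75000 + 35000 = 171000
Overall mean = 1153000 / 171000 = 6.7426901

6.7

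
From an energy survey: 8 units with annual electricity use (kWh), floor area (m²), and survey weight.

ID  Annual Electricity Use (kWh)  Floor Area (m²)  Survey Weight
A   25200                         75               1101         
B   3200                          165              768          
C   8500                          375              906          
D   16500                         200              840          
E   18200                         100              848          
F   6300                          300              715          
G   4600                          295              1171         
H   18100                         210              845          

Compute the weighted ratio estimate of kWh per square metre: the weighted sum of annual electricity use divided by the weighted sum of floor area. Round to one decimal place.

Σ wᵢ·y = 25200×1101 + 3200×768 + 8500×906 + 16500×840 + 18200×848 + 6300×715 + 4600×1171 + 18100×845
  = 27745200 + 2457600 + 7701000 + 13860000 + 15433600 + 4504500 + 5386600 + 15294500 = 92383000
Σ wᵢ·x = 1539240
Ratio = 92383000 / 1539240 = 60.018581

60.0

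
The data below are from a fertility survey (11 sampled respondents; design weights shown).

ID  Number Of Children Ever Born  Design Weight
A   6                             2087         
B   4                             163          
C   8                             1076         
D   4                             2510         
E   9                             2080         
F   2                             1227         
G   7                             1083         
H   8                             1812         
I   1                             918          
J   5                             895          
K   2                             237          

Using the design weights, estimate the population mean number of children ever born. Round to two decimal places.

Weighted sum = 80940
Sum of weights = 2087 + 163 + 1076 + 2510 + 2080 + 1227 + 1083 + 1812 + 918 + 895 + 237 = 14088
Weighted mean = 80940 / 14088 = 5.7453152

5.75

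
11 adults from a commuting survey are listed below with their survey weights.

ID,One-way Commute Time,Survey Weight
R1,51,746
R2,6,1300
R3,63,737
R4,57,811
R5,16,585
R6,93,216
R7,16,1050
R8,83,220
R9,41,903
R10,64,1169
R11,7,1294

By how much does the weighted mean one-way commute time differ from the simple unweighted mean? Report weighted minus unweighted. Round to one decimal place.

Unweighted sum = 51 + 6 + 63 + 57 + 16 + 93 + 16 + 83 + 41 + 64 + 7 = 497
Unweighted mean = 497 / 11 = 45.181818
Weighted sum = 323909
Sum of weights = 746 + 1300 + 737 + 811 + 585 + 216 + 1050 + 220 + 903 + 1169 + 1294 = 9031
Weighted mean = 323909 / 9031 = 35.866349
Difference (weighted minus unweighted) = -9.3154689

-9.3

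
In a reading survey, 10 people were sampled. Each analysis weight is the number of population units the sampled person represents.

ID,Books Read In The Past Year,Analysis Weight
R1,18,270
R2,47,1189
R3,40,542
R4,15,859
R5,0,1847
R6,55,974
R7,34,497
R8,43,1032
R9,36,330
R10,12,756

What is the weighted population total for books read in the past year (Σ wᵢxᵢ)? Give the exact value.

231104

Weighted total = 18×270 + 47×1189 + 40×542 + 15×859 + 0×1847 + 55×974 + 34×497 + 43×1032 + 36×330 + 12×756
  = 4860 + 55883 + 21680 + 12885 + 0 + 53570 + 16898 + 44376 + 11880 + 9072 = 231104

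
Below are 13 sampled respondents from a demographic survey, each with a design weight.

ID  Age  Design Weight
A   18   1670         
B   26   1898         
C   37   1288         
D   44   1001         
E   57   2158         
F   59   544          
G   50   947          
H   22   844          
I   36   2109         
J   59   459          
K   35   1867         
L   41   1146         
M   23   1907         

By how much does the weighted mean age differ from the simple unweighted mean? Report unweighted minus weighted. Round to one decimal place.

Unweighted sum = 507
Unweighted mean = 507 / 13 = 39
Weighted sum = 651325
Sum of weights = 17838
Weighted mean = 651325 / 17838 = 36.513342
Difference (unweighted minus weighted) = 2.4866577

2.5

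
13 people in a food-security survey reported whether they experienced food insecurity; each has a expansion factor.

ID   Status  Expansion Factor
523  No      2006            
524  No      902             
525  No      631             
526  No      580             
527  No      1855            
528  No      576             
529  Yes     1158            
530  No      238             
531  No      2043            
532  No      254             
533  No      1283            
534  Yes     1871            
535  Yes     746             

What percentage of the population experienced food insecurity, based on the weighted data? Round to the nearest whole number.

27

Sum of weights for 'Yes' = 1158 + 1871 + 746 = 3775
Total weight = 14143
Weighted proportion = 3775 / 14143 = 0.2669165 → 26.69165%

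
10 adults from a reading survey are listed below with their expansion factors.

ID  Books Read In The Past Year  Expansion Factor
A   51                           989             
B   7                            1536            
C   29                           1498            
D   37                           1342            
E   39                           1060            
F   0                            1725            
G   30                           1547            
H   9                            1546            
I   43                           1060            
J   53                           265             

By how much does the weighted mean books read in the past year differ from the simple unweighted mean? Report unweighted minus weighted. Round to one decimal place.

4.7

Unweighted sum = 51 + 7 + 29 + 37 + 39 + 0 + 30 + 9 + 43 + 53 = 298
Unweighted mean = 298 / 10 = 29.8
Weighted sum = 315576
Sum of weights = 989 + 1536 + 1498 + 1342 + 1060 + 1725 + 1547 + 1546 + 1060 + 265 = 12568
Weighted mean = 315576 / 12568 = 25.109484
Difference (unweighted minus weighted) = 4.6905156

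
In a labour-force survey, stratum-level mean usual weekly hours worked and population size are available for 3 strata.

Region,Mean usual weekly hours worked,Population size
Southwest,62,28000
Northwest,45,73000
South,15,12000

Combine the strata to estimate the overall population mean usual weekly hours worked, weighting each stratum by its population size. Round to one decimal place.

Σ Nₕ·x̄ₕ = 62×28000 + 45×73000 + 15×12000
  = 1736000 + 3285000 + 180000 = 5201000
Σ Nₕ = 28000 + 73000 + 12000 = 113000
Overall mean = 5201000 / 113000 = 46.026549

46.0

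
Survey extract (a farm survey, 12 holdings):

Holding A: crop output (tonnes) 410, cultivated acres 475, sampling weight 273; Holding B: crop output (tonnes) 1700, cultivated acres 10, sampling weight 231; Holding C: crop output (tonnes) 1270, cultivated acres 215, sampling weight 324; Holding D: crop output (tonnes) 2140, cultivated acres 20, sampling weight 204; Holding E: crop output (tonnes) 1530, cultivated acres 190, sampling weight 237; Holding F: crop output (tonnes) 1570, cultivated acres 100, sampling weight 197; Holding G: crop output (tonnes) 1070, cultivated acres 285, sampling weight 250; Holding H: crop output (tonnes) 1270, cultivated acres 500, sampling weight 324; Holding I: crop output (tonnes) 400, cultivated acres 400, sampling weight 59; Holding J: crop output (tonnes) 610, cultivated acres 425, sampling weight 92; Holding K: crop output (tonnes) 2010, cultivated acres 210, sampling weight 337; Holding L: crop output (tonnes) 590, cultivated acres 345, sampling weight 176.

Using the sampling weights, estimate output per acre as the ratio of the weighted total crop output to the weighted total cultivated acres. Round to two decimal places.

5.11

Σ wᵢ·y = 410×273 + 1700×231 + 1270×324 + 2140×204 + 1530×237 + 1570×197 + 1070×250 + 1270×324 + 400×59 + 610×92 + 2010×337 + 590×176
  = 111930 + 392700 + 411480 + 436560 + 362610 + 309290 + 267500 + 411480 + 23600 + 56120 + 677370 + 103840 = 3564480
Σ wᵢ·x = 475×273 + 10×231 + 215×324 + 20×204 + 190×237 + 100×197 + 285×250 + 500×324 + 400×59 + 425×92 + 210×337 + 345×176
  = 129675 + 2310 + 69660 + 4080 + 45030 + 19700 + 71250 + 162000 + 23600 + 39100 + 70770 + 60720 = 697895
Ratio = 3564480 / 697895 = 5.1074732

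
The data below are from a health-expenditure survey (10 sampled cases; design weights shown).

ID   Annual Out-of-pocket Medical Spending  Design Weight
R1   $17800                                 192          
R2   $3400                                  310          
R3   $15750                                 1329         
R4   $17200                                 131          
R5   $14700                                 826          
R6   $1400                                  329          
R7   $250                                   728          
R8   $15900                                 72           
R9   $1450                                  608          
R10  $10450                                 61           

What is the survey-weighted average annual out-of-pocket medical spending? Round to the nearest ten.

9400

Weighted sum = 43105200
Sum of weights = 192 + 310 + 1329 + 131 + 826 + 329 + 728 + 72 + 608 + 61 = 4586
Weighted mean = 43105200 / 4586 = 9399.3022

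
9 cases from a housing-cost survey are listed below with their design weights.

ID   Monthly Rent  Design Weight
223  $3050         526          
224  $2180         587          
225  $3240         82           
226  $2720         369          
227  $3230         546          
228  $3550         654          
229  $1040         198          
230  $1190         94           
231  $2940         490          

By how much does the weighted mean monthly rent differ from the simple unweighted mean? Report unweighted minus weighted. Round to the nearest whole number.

Unweighted sum = 3050 + 2180 + 3240 + 2720 + 3230 + 3550 + 1040 + 1190 + 2940 = 23140
Unweighted mean = 23140 / 9 = 2571.1111
Weighted sum = 3050×526 + 2180×587 + 3240×82 + 2720×369 + 3230×546 + 3550×654 + 1040×198 + 1190×94 + 2940×490
  = 1604300 + 1279660 + 265680 + 1003680 + 1763580 + 2321700 + 205920 + 111860 + 1440600 = 9996980
Sum of weights = 3546
Weighted mean = 9996980 / 3546 = 2819.2273
Difference (unweighted minus weighted) = -248.11619

-248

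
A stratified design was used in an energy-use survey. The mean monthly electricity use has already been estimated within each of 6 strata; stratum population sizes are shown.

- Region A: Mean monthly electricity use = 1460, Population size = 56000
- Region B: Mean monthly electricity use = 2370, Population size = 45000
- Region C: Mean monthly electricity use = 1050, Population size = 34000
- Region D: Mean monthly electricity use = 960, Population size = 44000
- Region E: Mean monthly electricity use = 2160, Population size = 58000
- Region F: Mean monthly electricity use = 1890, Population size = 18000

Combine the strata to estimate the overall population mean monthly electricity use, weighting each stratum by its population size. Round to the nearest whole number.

Σ Nₕ·x̄ₕ = 1460×56000 + 2370×45000 + 1050×34000 + 960×44000 + 2160×58000 + 1890×18000
  = 81760000 + 106650000 + 35700000 + 42240000 + 125280000 + 34020000 = 425650000
Σ Nₕ = 56000 + 45000 + 34000 + 44000 + 58000 + 18000 = 255000
Overall mean = 425650000 / 255000 = 1669.2157

1669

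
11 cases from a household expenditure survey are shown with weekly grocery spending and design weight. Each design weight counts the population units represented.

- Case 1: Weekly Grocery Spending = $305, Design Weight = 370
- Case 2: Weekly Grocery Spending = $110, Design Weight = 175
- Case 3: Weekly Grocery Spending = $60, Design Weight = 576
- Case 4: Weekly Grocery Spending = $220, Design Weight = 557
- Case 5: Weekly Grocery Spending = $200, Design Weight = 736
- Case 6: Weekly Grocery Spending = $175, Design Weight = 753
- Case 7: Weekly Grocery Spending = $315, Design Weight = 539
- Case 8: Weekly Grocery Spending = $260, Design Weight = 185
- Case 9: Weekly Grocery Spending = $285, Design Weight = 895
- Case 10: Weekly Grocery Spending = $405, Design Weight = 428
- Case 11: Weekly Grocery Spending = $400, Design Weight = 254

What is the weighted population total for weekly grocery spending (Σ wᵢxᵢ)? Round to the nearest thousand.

Weighted total = 1316075

1316000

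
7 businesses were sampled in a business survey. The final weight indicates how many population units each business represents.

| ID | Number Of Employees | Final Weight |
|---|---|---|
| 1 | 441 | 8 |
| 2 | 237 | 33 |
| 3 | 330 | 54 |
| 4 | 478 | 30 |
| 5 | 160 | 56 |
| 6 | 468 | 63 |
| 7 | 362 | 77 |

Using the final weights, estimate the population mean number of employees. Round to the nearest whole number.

Weighted sum = 441×8 + 237×33 + 330×54 + 478×30 + 160×56 + 468×63 + 362×77
  = 3528 + 7821 + 17820 + 14340 + 8960 + 29484 + 27874 = 109827
Sum of weights = 8 + 33 + 54 + 30 + 56 + 63 + 77 = 321
Weighted mean = 109827 / 321 = 342.14019

342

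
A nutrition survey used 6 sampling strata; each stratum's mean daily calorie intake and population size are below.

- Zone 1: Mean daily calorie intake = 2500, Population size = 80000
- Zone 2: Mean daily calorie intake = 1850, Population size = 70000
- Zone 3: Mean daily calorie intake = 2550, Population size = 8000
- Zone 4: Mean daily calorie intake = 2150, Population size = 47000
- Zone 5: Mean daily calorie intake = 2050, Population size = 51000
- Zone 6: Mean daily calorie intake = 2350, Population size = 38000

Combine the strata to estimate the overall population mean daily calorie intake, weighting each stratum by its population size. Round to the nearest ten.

Σ Nₕ·x̄ₕ = 2500×80000 + 1850×70000 + 2550×8000 + 2150×47000 + 2050×51000 + 2350×38000
  = 200000000 + 129500000 + 20400000 + 101050000 + 104550000 + 89300000 = 644800000
Σ Nₕ = 80000 + 70000 + 8000 + 47000 + 51000 + 38000 = 294000
Overall mean = 644800000 / 294000 = 2193.1973

2190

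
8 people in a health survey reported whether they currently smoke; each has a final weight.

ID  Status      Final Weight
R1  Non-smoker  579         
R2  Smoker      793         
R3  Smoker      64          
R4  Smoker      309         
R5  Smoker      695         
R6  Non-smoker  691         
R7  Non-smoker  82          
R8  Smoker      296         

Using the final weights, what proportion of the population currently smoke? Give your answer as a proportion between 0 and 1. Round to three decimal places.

0.615

Sum of weights for 'Smoker' = 793 + 64 + 309 + 695 + 296 = 2157
Total weight = 579 + 793 + 64 + 309 + 695 + 691 + 82 + 296 = 3509
Weighted proportion = 2157 / 3509 = 0.61470504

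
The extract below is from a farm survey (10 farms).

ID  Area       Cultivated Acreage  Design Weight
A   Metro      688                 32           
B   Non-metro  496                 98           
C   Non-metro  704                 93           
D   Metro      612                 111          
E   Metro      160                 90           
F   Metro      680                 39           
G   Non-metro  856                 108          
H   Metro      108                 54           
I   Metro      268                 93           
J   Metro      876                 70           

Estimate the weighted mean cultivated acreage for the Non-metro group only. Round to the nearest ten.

690

Non-metro rows: B, C, G
Weighted sum = 206528
Sum of weights = 98 + 93 + 108 = 299
Weighted mean = 206528 / 299 = 690.7291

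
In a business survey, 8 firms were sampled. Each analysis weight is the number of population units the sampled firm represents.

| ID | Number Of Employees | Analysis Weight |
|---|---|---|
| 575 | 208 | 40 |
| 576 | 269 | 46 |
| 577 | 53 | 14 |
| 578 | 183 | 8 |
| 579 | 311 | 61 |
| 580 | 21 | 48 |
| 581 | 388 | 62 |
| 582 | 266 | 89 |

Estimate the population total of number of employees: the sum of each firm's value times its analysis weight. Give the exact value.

90609

Weighted total = 208×40 + 269×46 + 53×14 + 183×8 + 311×61 + 21×48 + 388×62 + 266×89
  = 8320 + 12374 + 742 + 1464 + 18971 + 1008 + 24056 + 23674 = 90609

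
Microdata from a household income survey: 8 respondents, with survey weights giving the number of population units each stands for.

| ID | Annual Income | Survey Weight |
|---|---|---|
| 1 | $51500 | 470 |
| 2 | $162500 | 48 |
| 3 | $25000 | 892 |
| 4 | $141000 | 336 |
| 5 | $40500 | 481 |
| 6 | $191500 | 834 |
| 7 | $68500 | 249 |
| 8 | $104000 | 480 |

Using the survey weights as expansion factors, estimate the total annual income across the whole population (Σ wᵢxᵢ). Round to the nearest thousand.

Weighted total = 51500×470 + 162500×48 + 25000×892 + 141000×336 + 40500×481 + 191500×834 + 68500×249 + 104000×480
  = 24205000 + 7800000 + 22300000 + 47376000 + 19480500 + 159711000 + 17056500 + 49920000 = 347849000

347849000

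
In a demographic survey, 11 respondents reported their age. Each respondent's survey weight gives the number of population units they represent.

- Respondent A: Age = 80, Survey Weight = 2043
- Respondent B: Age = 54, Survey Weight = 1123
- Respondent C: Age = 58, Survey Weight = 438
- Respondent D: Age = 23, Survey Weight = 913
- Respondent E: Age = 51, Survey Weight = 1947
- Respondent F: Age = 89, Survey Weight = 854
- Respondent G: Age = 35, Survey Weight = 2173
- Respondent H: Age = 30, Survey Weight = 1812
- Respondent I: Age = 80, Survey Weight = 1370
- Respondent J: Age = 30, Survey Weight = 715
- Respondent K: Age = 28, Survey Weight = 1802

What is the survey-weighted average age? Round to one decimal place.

Weighted sum = 80×2043 + 54×1123 + 58×438 + 23×913 + 51×1947 + 89×854 + 35×2173 + 30×1812 + 80×1370 + 30×715 + 28×1802
  = 163440 + 60642 + 25404 + 20999 + 99297 + 76006 + 76055 + 54360 + 109600 + 21450 + 50456 = 757709
Sum of weights = 2043 + 1123 + 438 + 913 + 1947 + 854 + 2173 + 1812 + 1370 + 715 + 1802 = 15190
Weighted mean = 757709 / 15190 = 49.882093

49.9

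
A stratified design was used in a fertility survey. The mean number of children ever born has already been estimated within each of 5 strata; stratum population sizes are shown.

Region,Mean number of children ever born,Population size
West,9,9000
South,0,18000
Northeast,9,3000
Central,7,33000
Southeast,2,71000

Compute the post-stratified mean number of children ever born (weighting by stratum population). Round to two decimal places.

Σ Nₕ·x̄ₕ = 9×9000 + 0×18000 + 9×3000 + 7×33000 + 2×71000
  = 81000 + 0 + 27000 + 231000 + 142000 = 481000
Σ Nₕ = 9000 + 18000 + 3000 + 33000 + 71000 = 134000
Overall mean = 481000 / 134000 = 3.5895522

3.59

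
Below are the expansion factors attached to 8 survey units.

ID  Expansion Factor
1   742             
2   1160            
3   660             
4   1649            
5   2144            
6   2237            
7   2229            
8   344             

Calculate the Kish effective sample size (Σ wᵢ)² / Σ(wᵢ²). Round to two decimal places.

6.32

Σ wᵢ = 742 + 1160 + 660 + 1649 + 2144 + 2237 + 2229 + 344 = 11165
Σ wᵢ² = 550564 + 1345600 + 435600 + 2719201 + 4596736 + 5004169 + 4968441 + 118336 = 19738647
n_eff = 11165² / 19738647 = 124657225 / 19738647 = 6.3153885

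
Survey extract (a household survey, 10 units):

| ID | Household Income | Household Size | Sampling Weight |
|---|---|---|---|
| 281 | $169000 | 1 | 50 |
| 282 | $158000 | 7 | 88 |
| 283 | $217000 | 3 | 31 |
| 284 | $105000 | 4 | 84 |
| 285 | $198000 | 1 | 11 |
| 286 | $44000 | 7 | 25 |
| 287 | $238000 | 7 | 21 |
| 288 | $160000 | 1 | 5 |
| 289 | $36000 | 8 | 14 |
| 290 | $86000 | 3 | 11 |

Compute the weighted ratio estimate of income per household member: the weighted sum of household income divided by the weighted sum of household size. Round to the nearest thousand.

31000

Σ wᵢ·y = 169000×50 + 158000×88 + 217000×31 + 105000×84 + 198000×11 + 44000×25 + 238000×21 + 160000×5 + 36000×14 + 86000×11
  = 8450000 + 13904000 + 6727000 + 8820000 + 2178000 + 1100000 + 4998000 + 800000 + 504000 + 946000 = 48427000
Σ wᵢ·x = 1×50 + 7×88 + 3×31 + 4×84 + 1×11 + 7×25 + 7×21 + 1×5 + 8×14 + 3×11
  = 50 + 616 + 93 + 336 + 11 + 175 + 147 + 5 + 112 + 33 = 1578
Ratio = 48427000 / 1578 = 30688.847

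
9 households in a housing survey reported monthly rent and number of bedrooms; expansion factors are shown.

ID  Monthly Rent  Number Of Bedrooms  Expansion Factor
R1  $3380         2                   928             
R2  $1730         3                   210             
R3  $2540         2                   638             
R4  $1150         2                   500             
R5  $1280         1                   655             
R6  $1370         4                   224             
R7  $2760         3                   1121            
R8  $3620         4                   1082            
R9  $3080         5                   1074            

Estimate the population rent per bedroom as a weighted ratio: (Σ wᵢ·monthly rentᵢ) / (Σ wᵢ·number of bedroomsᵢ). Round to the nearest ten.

890

Σ wᵢ·y = 3380×928 + 1730×210 + 2540×638 + 1150×500 + 1280×655 + 1370×224 + 2760×1121 + 3620×1082 + 3080×1074
  = 17159460
Σ wᵢ·x = 2×928 + 3×210 + 2×638 + 2×500 + 1×655 + 4×224 + 3×1121 + 4×1082 + 5×1074
  = 1856 + 630 + 1276 + 1000 + 655 + 896 + 3363 + 4328 + 5370 = 19374
Ratio = 17159460 / 19374 = 885.69526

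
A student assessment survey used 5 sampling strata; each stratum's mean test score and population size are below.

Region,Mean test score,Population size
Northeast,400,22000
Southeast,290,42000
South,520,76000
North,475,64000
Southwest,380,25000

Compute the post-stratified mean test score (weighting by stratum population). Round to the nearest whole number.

Σ Nₕ·x̄ₕ = 100400000
Σ Nₕ = 22000 + 42000 + 76000 + 64000 + 25000 = 229000
Overall mean = 100400000 / 229000 = 438.42795

438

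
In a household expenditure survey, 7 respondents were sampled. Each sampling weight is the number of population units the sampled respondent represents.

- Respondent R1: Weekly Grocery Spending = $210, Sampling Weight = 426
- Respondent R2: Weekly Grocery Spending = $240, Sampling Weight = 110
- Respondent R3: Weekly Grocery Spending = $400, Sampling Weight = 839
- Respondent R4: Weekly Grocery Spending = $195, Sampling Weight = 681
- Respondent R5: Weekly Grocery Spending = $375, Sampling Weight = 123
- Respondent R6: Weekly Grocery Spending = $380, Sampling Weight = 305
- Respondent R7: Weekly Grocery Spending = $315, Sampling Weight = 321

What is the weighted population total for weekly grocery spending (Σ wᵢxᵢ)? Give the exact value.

847395

Weighted total = 210×426 + 240×110 + 400×839 + 195×681 + 375×123 + 380×305 + 315×321
  = 89460 + 26400 + 335600 + 132795 + 46125 + 115900 + 101115 = 847395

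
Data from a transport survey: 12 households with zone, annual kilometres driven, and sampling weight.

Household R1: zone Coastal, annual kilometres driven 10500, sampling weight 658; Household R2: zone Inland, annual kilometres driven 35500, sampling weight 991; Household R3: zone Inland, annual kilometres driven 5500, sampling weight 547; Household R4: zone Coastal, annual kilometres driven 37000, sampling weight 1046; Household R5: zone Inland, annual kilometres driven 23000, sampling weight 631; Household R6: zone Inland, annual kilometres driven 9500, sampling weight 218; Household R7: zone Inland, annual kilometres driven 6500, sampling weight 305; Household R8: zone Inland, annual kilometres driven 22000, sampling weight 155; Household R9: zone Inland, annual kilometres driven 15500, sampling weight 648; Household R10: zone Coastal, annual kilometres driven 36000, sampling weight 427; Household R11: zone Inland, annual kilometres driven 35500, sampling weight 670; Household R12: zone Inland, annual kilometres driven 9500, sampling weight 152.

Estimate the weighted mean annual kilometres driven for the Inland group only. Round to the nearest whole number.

Inland rows: R2, R3, R5, R6, R7, R8, R9, R11, R12
Weighted sum = 35500×991 + 5500×547 + 23000×631 + 9500×218 + 6500×305 + 22000×155 + 15500×648 + 35500×670 + 9500×152
  = 35180500 + 3008500 + 14513000 + 2071000 + 1982500 + 3410000 + 10044000 + 23785000 + 1444000 = 95438500
Sum of weights = 991 + 547 + 631 + 218 + 305 + 155 + 648 + 670 + 152 = 4317
Weighted mean = 95438500 / 4317 = 22107.598

22108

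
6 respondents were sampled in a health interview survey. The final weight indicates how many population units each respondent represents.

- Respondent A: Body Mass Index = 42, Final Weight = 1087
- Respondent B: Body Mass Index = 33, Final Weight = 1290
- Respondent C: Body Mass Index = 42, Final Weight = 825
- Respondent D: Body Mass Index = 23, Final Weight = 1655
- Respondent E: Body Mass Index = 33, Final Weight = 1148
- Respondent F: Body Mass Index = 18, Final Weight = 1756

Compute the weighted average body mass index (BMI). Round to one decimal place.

Weighted sum = 42×1087 + 33×1290 + 42×825 + 23×1655 + 33×1148 + 18×1756
  = 230431
Sum of weights = 1087 + 1290 + 825 + 1655 + 1148 + 1756 = 7761
Weighted mean = 230431 / 7761 = 29.69089

29.7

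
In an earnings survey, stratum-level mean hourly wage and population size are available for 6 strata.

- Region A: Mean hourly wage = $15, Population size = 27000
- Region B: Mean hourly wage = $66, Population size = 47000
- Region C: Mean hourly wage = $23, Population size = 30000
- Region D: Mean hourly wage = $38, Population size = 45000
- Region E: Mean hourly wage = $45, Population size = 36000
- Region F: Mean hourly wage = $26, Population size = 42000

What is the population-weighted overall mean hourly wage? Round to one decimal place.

Σ Nₕ·x̄ₕ = 15×27000 + 66×47000 + 23×30000 + 38×45000 + 45×36000 + 26×42000
  = 405000 + 3102000 + 690000 + 1710000 + 1620000 + 1092000 = 8619000
Σ Nₕ = 27000 + 47000 + 30000 + 45000 + 36000 + 42000 = 227000
Overall mean = 8619000 / 227000 = 37.969163

38.0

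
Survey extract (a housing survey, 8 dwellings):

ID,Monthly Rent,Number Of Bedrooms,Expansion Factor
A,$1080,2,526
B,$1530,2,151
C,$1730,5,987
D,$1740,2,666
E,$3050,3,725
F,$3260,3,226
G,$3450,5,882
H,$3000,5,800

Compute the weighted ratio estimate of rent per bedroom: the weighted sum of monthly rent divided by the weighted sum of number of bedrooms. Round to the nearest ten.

640

Σ wᵢ·y = 1080×526 + 1530×151 + 1730×987 + 1740×666 + 3050×725 + 3260×226 + 3450×882 + 3000×800
  = 568080 + 231030 + 1707510 + 1158840 + 2211250 + 736760 + 3042900 + 2400000 = 12056370
Σ wᵢ·x = 2×526 + 2×151 + 5×987 + 2×666 + 3×725 + 3×226 + 5×882 + 5×800
  = 1052 + 302 + 4935 + 1332 + 2175 + 678 + 4410 + 4000 = 18884
Ratio = 12056370 / 18884 = 638.44366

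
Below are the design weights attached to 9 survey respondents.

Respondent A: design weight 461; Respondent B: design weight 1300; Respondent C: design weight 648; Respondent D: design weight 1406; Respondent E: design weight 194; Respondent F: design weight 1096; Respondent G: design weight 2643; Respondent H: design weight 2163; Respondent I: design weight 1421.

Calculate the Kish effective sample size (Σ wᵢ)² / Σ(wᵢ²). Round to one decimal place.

6.7

Σ wᵢ = 461 + 1300 + 648 + 1406 + 194 + 1096 + 2643 + 2163 + 1421 = 11332
Σ wᵢ² = 212521 + 1690000 + 419904 + 1976836 + 37636 + 1201216 + 6985449 + 4678569 + 2019241 = 19221372
n_eff = 11332² / 19221372 = 128414224 / 19221372 = 6.6808043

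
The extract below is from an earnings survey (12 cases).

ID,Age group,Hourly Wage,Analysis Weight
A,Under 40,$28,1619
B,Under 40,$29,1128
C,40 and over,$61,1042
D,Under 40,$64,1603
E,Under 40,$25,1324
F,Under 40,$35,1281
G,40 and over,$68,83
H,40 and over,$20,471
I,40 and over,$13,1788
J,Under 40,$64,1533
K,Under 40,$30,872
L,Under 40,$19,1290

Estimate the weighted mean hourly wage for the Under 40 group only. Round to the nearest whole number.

Under 40 rows: A, B, D, E, F, J, K, L
Weighted sum = 28×1619 + 29×1128 + 64×1603 + 25×1324 + 35×1281 + 64×1533 + 30×872 + 19×1290
  = 45332 + 32712 + 102592 + 33100 + 44835 + 98112 + 26160 + 24510 = 407353
Sum of weights = 1619 + 1128 + 1603 + 1324 + 1281 + 1533 + 872 + 1290 = 10650
Weighted mean = 407353 / 10650 = 38.249108

38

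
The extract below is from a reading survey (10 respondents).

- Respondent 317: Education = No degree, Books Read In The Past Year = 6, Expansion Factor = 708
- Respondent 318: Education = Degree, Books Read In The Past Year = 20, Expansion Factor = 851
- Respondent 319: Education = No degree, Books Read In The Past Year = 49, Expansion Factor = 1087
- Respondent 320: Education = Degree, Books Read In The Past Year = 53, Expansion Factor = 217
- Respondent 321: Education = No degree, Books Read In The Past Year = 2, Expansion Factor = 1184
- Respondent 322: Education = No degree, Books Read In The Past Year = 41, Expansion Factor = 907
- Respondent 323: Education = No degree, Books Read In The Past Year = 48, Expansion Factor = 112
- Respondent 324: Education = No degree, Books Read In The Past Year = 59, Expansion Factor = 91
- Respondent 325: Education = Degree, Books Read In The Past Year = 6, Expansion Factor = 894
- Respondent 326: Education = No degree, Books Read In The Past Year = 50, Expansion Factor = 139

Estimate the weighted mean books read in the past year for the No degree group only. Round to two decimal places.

No degree rows: 317, 319, 321, 322, 323, 324, 326
Weighted sum = 6×708 + 49×1087 + 2×1184 + 41×907 + 48×112 + 59×91 + 50×139
  = 114761
Sum of weights = 708 + 1087 + 1184 + 907 + 112 + 91 + 139 = 4228
Weighted mean = 114761 / 4228 = 27.143094

27.14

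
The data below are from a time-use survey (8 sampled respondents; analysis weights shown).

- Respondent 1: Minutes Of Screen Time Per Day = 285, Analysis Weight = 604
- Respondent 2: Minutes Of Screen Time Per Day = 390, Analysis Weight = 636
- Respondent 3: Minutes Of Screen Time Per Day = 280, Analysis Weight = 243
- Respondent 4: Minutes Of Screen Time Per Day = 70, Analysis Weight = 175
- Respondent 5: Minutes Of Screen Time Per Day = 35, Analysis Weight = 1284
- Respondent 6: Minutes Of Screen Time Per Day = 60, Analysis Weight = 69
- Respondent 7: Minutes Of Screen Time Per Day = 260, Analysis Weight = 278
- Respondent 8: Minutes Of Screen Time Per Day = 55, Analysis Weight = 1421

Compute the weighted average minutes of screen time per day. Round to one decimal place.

Weighted sum = 285×604 + 390×636 + 280×243 + 70×175 + 35×1284 + 60×69 + 260×278 + 55×1421
  = 699985
Sum of weights = 604 + 636 + 243 + 175 + 1284 + 69 + 278 + 1421 = 4710
Weighted mean = 699985 / 4710 = 148.61677

148.6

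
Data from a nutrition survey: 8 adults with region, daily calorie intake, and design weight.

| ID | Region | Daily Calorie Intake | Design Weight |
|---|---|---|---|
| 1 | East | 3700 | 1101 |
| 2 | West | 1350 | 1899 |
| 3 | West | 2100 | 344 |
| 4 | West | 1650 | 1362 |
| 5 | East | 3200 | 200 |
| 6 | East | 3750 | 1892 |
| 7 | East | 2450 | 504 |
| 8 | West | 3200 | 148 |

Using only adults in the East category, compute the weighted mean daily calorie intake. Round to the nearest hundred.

3500

East rows: 1, 5, 6, 7
Weighted sum = 3700×1101 + 3200×200 + 3750×1892 + 2450×504
  = 13043500
Sum of weights = 1101 + 200 + 1892 + 504 = 3697
Weighted mean = 13043500 / 3697 = 3528.1309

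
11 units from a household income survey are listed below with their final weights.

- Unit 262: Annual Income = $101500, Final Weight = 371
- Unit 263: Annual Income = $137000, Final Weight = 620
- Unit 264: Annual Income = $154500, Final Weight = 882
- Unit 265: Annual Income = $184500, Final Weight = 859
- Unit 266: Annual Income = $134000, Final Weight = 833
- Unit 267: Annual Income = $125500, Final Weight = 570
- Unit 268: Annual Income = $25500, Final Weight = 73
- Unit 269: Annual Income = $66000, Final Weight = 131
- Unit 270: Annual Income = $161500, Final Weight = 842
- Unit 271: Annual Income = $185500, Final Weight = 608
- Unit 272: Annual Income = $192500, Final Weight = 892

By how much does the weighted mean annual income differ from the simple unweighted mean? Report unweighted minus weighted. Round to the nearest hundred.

-20900

Unweighted sum = 1468000
Unweighted mean = 1468000 / 11 = 133454.55
Weighted sum = 101500×371 + 137000×620 + 154500×882 + 184500×859 + 134000×833 + 125500×570 + 25500×73 + 66000×131 + 161500×842 + 185500×608 + 192500×892
  = 37656500 + 84940000 + 136269000 + 158485500 + 111622000 + 71535000 + 1861500 + 8646000 + 135983000 + 112784000 + 171710000 = 1031492500
Sum of weights = 6681
Weighted mean = 1031492500 / 6681 = 154391.93
Difference (unweighted minus weighted) = -20937.387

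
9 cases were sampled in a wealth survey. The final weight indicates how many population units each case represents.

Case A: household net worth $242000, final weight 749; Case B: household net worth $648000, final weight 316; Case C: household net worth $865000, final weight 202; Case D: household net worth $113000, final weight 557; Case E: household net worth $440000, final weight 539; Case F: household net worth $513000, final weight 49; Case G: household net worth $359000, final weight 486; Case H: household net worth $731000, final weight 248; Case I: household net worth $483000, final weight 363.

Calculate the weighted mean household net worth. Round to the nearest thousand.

Weighted sum = 242000×749 + 648000×316 + 865000×202 + 113000×557 + 440000×539 + 513000×49 + 359000×486 + 731000×248 + 483000×363
  = 181258000 + 204768000 + 174730000 + 62941000 + 237160000 + 25137000 + 174474000 + 181288000 + 175329000 = 1417085000
Sum of weights = 749 + 316 + 202 + 557 + 539 + 49 + 486 + 248 + 363 = 3509
Weighted mean = 1417085000 / 3509 = 403842.98

404000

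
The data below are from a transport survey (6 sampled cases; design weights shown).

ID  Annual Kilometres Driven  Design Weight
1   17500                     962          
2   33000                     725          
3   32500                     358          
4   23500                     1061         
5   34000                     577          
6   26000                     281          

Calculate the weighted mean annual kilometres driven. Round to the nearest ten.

26300

Weighted sum = 17500×962 + 33000×725 + 32500×358 + 23500×1061 + 34000×577 + 26000×281
  = 16835000 + 23925000 + 11635000 + 24933500 + 19618000 + 7306000 = 104252500
Sum of weights = 962 + 725 + 358 + 1061 + 577 + 281 = 3964
Weighted mean = 104252500 / 3964 = 26299.823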